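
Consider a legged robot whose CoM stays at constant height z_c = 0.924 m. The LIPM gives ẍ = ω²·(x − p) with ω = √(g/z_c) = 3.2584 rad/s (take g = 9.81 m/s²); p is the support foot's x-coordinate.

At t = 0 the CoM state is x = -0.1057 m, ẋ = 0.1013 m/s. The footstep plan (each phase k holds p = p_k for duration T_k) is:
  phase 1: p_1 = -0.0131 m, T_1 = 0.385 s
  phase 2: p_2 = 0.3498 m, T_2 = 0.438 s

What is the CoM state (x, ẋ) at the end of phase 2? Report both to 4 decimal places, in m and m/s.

x = -0.9034, ẋ = -3.7720

phase 1: p=-0.0131, T=0.385, ωT=1.254484, cosh=1.895626, sinh=1.610403; start (x,ẋ)=(-0.105700, 0.101300) → end (x,ẋ)=(-0.138569, -0.293876)
phase 2: p=0.3498, T=0.438, ωT=1.427179, cosh=2.203457, sinh=1.963472; start (x,ẋ)=(-0.138569, -0.293876) → end (x,ẋ)=(-0.903387, -3.772022)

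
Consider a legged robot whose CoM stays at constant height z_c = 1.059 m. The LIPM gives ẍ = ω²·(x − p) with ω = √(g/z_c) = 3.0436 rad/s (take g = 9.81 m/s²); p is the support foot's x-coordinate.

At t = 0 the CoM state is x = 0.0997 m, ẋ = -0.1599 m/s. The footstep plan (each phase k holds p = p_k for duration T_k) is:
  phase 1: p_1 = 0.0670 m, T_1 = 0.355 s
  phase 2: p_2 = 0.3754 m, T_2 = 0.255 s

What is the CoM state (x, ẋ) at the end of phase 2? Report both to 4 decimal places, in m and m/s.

x = -0.0875, ẋ = -1.0174

phase 1: p=0.0670, T=0.355, ωT=1.080478, cosh=1.642760, sinh=1.303327; start (x,ẋ)=(0.099700, -0.159900) → end (x,ẋ)=(0.052246, -0.132963)
phase 2: p=0.3754, T=0.255, ωT=0.776118, cosh=1.316605, sinh=0.856416; start (x,ẋ)=(0.052246, -0.132963) → end (x,ẋ)=(-0.087479, -1.017388)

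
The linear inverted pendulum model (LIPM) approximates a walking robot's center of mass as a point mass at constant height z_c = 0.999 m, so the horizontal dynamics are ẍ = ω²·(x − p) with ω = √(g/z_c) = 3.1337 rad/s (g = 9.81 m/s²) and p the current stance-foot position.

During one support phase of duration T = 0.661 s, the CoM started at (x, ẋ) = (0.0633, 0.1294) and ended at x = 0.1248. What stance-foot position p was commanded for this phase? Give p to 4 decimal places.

ωT = 3.1337·0.661 = 2.071376; cosh(ωT) = 4.030873, sinh(ωT) = 3.904860
x(T) = p + (x₀−p)·cosh(ωT) + (ẋ₀/ω)·sinh(ωT) ⇒ p·(1 − cosh) = x(T) − x₀·cosh − (ẋ₀/ω)·sinh
numerator   = 0.1248 − (0.0633)·4.030873 − (0.1294/3.1337)·3.904860 = -0.291598
denominator = 1 − 4.030873 = -3.030873
p = -0.291598 / -3.030873 = 0.0962

p = 0.0962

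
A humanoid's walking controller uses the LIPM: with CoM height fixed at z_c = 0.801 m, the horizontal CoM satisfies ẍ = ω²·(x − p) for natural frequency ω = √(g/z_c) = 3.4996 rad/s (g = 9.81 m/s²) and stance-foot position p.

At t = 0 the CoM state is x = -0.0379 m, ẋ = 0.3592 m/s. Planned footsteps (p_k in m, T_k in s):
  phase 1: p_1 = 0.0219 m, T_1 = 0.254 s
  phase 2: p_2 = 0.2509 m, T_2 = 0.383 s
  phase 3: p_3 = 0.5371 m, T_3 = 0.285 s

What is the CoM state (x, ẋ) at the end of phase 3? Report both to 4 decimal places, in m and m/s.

phase 1: p=0.0219, T=0.254, ωT=0.888898, cosh=1.421778, sinh=1.010670; start (x,ẋ)=(-0.037900, 0.359200) → end (x,ẋ)=(0.040613, 0.299194)
phase 2: p=0.2509, T=0.383, ωT=1.340347, cosh=2.041062, sinh=1.779307; start (x,ẋ)=(0.040613, 0.299194) → end (x,ẋ)=(-0.026189, -0.698754)
phase 3: p=0.5371, T=0.285, ωT=0.997386, cosh=1.540014, sinh=1.171172; start (x,ẋ)=(-0.026189, -0.698754) → end (x,ẋ)=(-0.564217, -3.384806)

x = -0.5642, ẋ = -3.3848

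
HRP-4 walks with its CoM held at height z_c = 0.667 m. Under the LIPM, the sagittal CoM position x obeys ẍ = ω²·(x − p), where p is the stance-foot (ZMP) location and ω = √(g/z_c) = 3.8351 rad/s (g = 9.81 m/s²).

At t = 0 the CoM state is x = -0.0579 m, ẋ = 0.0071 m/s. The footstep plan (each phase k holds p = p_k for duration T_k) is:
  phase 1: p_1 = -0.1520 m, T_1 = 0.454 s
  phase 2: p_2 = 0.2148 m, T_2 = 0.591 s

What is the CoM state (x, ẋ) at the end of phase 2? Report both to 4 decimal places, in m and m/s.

phase 1: p=-0.1520, T=0.454, ωT=1.741135, cosh=2.939569, sinh=2.764247; start (x,ẋ)=(-0.057900, 0.007100) → end (x,ẋ)=(0.129731, 1.018441)
phase 2: p=0.2148, T=0.591, ωT=2.266544, cosh=4.874839, sinh=4.771169; start (x,ẋ)=(0.129731, 1.018441) → end (x,ẋ)=(1.067123, 3.408147)

x = 1.0671, ẋ = 3.4081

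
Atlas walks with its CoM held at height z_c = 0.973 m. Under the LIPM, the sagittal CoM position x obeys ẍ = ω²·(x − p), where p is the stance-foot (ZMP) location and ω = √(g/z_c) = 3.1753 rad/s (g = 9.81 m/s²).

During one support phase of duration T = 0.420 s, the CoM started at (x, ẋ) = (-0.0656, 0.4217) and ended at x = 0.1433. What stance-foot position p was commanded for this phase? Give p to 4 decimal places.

ωT = 3.1753·0.420 = 1.333626; cosh(ωT) = 2.029149, sinh(ωT) = 1.765629
x(T) = p + (x₀−p)·cosh(ωT) + (ẋ₀/ω)·sinh(ωT) ⇒ p·(1 − cosh) = x(T) − x₀·cosh − (ẋ₀/ω)·sinh
numerator   = 0.1433 − (-0.0656)·2.029149 − (0.4217/3.1753)·1.765629 = 0.041925
denominator = 1 − 2.029149 = -1.029149
p = 0.041925 / -1.029149 = -0.0407

p = -0.0407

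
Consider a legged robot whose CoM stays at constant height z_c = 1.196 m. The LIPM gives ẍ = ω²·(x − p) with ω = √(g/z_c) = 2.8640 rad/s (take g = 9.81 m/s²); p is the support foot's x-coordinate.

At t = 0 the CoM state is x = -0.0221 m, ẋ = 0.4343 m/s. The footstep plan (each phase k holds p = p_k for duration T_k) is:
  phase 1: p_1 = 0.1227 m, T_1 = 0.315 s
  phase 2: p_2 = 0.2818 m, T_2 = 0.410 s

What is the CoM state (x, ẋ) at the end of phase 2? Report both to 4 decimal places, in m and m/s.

phase 1: p=0.1227, T=0.315, ωT=0.902160, cosh=1.435307, sinh=1.029615; start (x,ẋ)=(-0.022100, 0.434300) → end (x,ẋ)=(0.070999, 0.196365)
phase 2: p=0.2818, T=0.410, ωT=1.174240, cosh=1.772368, sinh=1.463315; start (x,ẋ)=(0.070999, 0.196365) → end (x,ẋ)=(0.008513, -0.535420)

x = 0.0085, ẋ = -0.5354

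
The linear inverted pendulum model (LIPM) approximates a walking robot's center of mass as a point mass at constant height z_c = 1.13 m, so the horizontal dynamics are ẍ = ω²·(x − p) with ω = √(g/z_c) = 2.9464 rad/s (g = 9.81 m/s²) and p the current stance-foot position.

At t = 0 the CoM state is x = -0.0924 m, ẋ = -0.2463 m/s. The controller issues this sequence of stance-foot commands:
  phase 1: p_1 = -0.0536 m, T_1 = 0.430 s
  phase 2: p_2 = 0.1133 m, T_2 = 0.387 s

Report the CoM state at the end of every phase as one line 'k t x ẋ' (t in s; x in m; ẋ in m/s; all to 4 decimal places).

1 0.4300 -0.2645 -0.6587
2 0.8170 -0.8518 -2.6983

phase 1: p=-0.0536, T=0.430, ωT=1.266952, cosh=1.915852, sinh=1.634163; start (x,ẋ)=(-0.092400, -0.246300) → end (x,ẋ)=(-0.264541, -0.658692)
phase 2: p=0.1133, T=0.387, ωT=1.140257, cosh=1.723654, sinh=1.403917; start (x,ẋ)=(-0.264541, -0.658692) → end (x,ẋ)=(-0.851824, -2.698296)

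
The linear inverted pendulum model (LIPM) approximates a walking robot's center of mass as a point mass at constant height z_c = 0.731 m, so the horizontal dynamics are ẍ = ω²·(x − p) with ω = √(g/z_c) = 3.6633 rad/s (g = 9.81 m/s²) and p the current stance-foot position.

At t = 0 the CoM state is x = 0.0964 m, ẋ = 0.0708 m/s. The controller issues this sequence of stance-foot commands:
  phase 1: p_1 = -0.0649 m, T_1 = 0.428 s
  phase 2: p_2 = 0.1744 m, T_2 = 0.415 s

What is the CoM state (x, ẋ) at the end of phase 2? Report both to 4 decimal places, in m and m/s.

phase 1: p=-0.0649, T=0.428, ωT=1.567892, cosh=2.502506, sinh=2.294022; start (x,ẋ)=(0.096400, 0.070800) → end (x,ẋ)=(0.383090, 1.532693)
phase 2: p=0.1744, T=0.415, ωT=1.520269, cosh=2.396055, sinh=2.177402; start (x,ẋ)=(0.383090, 1.532693) → end (x,ẋ)=(1.585440, 5.337031)

x = 1.5854, ẋ = 5.3370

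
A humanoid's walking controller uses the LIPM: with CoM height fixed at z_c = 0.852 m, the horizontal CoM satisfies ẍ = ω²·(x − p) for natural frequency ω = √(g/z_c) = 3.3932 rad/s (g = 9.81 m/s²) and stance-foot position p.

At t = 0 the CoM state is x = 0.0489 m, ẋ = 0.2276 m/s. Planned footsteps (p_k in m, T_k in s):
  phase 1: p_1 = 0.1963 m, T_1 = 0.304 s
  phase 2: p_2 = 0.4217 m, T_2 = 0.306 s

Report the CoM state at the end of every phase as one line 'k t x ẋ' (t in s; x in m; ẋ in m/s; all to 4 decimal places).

1 0.3040 0.0454 -0.2526
2 0.6100 -0.2683 -1.9786

phase 1: p=0.1963, T=0.304, ωT=1.031533, cosh=1.580911, sinh=1.224451; start (x,ẋ)=(0.048900, 0.227600) → end (x,ẋ)=(0.045404, -0.252603)
phase 2: p=0.4217, T=0.306, ωT=1.038319, cosh=1.589257, sinh=1.235208; start (x,ẋ)=(0.045404, -0.252603) → end (x,ẋ)=(-0.268285, -1.978624)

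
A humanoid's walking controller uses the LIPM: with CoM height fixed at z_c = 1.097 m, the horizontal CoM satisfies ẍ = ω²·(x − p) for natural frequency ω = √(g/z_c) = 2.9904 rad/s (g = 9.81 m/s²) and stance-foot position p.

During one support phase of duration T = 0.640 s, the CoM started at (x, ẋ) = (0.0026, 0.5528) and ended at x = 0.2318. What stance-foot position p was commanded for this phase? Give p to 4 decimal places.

ωT = 2.9904·0.640 = 1.913856; cosh(ωT) = 3.463345, sinh(ωT) = 3.315834
x(T) = p + (x₀−p)·cosh(ωT) + (ẋ₀/ω)·sinh(ωT) ⇒ p·(1 − cosh) = x(T) − x₀·cosh − (ẋ₀/ω)·sinh
numerator   = 0.2318 − (0.0026)·3.463345 − (0.5528/2.9904)·3.315834 = -0.390164
denominator = 1 − 3.463345 = -2.463345
p = -0.390164 / -2.463345 = 0.1584

p = 0.1584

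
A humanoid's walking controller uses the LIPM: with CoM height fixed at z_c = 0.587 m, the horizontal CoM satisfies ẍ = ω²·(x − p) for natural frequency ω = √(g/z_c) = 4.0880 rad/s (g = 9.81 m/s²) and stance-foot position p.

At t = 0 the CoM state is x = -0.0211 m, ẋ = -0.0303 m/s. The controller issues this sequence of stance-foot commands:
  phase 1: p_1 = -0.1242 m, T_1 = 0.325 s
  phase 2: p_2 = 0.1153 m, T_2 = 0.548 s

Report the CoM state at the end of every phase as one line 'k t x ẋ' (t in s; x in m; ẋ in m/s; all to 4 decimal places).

phase 1: p=-0.1242, T=0.325, ωT=1.328600, cosh=2.020301, sinh=1.755453; start (x,ẋ)=(-0.021100, -0.030300) → end (x,ẋ)=(0.071082, 0.678661)
phase 2: p=0.1153, T=0.548, ωT=2.240224, cosh=4.750935, sinh=4.644500; start (x,ẋ)=(0.071082, 0.678661) → end (x,ẋ)=(0.676268, 2.384712)

1 0.3250 0.0711 0.6787
2 0.8730 0.6763 2.3847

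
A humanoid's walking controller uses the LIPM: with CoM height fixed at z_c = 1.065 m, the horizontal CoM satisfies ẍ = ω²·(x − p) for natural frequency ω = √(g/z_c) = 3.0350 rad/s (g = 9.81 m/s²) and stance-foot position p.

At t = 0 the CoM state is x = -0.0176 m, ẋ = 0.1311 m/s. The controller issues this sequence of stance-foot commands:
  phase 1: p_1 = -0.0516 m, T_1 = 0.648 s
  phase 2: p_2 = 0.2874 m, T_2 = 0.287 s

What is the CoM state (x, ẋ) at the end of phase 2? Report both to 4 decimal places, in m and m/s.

x = 0.4703, ẋ = 0.9874

phase 1: p=-0.0516, T=0.648, ωT=1.966680, cosh=3.643415, sinh=3.503494; start (x,ẋ)=(-0.017600, 0.131100) → end (x,ẋ)=(0.223613, 0.839177)
phase 2: p=0.2874, T=0.287, ωT=0.871045, cosh=1.403960, sinh=0.985446; start (x,ẋ)=(0.223613, 0.839177) → end (x,ẋ)=(0.470322, 0.987396)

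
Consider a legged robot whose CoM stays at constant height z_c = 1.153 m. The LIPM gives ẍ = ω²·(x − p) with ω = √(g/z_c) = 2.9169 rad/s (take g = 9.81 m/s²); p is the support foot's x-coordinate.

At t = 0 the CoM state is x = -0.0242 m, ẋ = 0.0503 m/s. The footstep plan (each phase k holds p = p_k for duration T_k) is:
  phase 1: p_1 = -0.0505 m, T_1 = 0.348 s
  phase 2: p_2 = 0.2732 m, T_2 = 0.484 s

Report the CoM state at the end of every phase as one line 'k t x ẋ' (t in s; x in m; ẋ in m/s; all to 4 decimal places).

1 0.3480 0.0112 0.1705
2 0.8320 -0.1834 -1.1041

phase 1: p=-0.0505, T=0.348, ωT=1.015081, cosh=1.560980, sinh=1.198607; start (x,ẋ)=(-0.024200, 0.050300) → end (x,ẋ)=(0.011223, 0.170468)
phase 2: p=0.2732, T=0.484, ωT=1.411780, cosh=2.173480, sinh=1.929771; start (x,ẋ)=(0.011223, 0.170468) → end (x,ẋ)=(-0.183423, -1.104147)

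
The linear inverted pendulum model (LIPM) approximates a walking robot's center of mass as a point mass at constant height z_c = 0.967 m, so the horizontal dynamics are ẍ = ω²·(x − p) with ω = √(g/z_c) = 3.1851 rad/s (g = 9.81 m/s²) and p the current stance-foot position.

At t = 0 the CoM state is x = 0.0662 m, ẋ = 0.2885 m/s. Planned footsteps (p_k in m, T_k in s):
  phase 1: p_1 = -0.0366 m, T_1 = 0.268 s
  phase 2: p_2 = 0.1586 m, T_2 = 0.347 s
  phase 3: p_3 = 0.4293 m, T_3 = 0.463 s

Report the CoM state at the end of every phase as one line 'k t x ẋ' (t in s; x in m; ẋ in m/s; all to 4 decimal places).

1 0.2680 0.1930 0.7148
2 0.6150 0.5180 1.3452
3 1.0780 1.5077 3.6781

phase 1: p=-0.0366, T=0.268, ωT=0.853607, cosh=1.386988, sinh=0.961112; start (x,ẋ)=(0.066200, 0.288500) → end (x,ẋ)=(0.193038, 0.714842)
phase 2: p=0.1586, T=0.347, ωT=1.105230, cosh=1.675526, sinh=1.344392; start (x,ẋ)=(0.193038, 0.714842) → end (x,ẋ)=(0.518028, 1.345200)
phase 3: p=0.4293, T=0.463, ωT=1.474701, cosh=2.299289, sinh=2.070442; start (x,ẋ)=(0.518028, 1.345200) → end (x,ẋ)=(1.507744, 3.678124)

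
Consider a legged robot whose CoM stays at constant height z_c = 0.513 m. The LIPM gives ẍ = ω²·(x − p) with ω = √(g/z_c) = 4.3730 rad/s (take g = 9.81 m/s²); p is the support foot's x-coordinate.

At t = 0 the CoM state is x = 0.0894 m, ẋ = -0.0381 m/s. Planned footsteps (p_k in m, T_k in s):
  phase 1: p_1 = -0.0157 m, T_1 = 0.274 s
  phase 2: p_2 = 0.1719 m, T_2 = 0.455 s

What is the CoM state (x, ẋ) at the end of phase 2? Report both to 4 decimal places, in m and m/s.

x = 0.6435, ẋ = 2.1541

phase 1: p=-0.0157, T=0.274, ωT=1.198202, cosh=1.807944, sinh=1.506208; start (x,ẋ)=(0.089400, -0.038100) → end (x,ẋ)=(0.161192, 0.623374)
phase 2: p=0.1719, T=0.455, ωT=1.989715, cosh=3.725092, sinh=3.588357; start (x,ẋ)=(0.161192, 0.623374) → end (x,ẋ)=(0.643535, 2.154098)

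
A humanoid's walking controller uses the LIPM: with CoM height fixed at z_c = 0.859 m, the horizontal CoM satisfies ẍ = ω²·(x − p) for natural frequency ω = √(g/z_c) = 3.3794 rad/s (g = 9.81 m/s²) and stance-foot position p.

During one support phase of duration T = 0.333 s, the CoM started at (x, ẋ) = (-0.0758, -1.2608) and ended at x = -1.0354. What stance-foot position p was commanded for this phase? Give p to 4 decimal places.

ωT = 3.3794·0.333 = 1.125340; cosh(ωT) = 1.702903, sinh(ωT) = 1.378361
x(T) = p + (x₀−p)·cosh(ωT) + (ẋ₀/ω)·sinh(ωT) ⇒ p·(1 − cosh) = x(T) − x₀·cosh − (ẋ₀/ω)·sinh
numerator   = -1.0354 − (-0.0758)·1.702903 − (-1.2608/3.3794)·1.378361 = -0.392075
denominator = 1 − 1.702903 = -0.702903
p = -0.392075 / -0.702903 = 0.5578

p = 0.5578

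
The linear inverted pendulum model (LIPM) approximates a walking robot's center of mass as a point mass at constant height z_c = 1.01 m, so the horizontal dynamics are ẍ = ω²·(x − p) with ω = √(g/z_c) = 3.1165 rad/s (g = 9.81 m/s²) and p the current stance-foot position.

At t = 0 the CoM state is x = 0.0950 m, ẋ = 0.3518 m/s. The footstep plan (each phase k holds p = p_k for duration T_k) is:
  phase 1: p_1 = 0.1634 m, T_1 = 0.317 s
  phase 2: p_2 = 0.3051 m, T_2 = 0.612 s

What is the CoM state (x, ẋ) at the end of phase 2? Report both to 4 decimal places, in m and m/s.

phase 1: p=0.1634, T=0.317, ωT=0.987930, cosh=1.529009, sinh=1.156662; start (x,ẋ)=(0.095000, 0.351800) → end (x,ẋ)=(0.189383, 0.291341)
phase 2: p=0.3051, T=0.612, ωT=1.907298, cosh=3.441674, sinh=3.293193; start (x,ẋ)=(0.189383, 0.291341) → end (x,ẋ)=(0.214700, -0.184926)

x = 0.2147, ẋ = -0.1849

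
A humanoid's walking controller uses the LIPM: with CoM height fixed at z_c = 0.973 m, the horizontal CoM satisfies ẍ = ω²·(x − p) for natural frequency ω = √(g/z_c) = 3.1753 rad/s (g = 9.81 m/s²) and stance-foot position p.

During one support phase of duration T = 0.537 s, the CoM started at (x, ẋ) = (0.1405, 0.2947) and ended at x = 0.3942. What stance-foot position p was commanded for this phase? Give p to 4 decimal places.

p = 0.1368

ωT = 3.1753·0.537 = 1.705136; cosh(ωT) = 2.841941, sinh(ωT) = 2.660193
x(T) = p + (x₀−p)·cosh(ωT) + (ẋ₀/ω)·sinh(ωT) ⇒ p·(1 − cosh) = x(T) − x₀·cosh − (ẋ₀/ω)·sinh
numerator   = 0.3942 − (0.1405)·2.841941 − (0.2947/3.1753)·2.660193 = -0.251986
denominator = 1 − 2.841941 = -1.841941
p = -0.251986 / -1.841941 = 0.1368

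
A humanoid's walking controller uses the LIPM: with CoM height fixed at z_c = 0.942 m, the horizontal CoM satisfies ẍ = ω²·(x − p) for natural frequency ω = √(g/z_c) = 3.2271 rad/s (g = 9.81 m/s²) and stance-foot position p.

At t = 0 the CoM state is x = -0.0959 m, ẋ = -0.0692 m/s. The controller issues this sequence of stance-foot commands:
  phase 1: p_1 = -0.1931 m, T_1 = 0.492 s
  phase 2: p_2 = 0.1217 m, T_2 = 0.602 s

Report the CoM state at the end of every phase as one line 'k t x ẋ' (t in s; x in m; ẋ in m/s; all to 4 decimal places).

phase 1: p=-0.1931, T=0.492, ωT=1.587733, cosh=2.548517, sinh=2.344129; start (x,ẋ)=(-0.095900, -0.069200) → end (x,ẋ)=(0.004350, 0.558935)
phase 2: p=0.1217, T=0.602, ωT=1.942714, cosh=3.560489, sinh=3.417175; start (x,ẋ)=(0.004350, 0.558935) → end (x,ẋ)=(0.295732, 0.695995)

1 0.4920 0.0043 0.5589
2 1.0940 0.2957 0.6960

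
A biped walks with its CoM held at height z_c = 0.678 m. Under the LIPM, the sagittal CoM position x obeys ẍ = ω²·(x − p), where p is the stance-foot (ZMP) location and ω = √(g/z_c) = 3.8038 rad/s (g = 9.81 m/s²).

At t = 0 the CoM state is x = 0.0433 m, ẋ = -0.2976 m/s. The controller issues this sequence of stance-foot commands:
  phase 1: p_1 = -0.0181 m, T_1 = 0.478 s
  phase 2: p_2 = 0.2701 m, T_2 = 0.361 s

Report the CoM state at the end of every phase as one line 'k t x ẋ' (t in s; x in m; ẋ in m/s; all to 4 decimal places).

phase 1: p=-0.0181, T=0.478, ωT=1.818216, cosh=3.161588, sinh=2.999273; start (x,ẋ)=(0.043300, -0.297600) → end (x,ẋ)=(-0.058634, -0.240398)
phase 2: p=0.2701, T=0.361, ωT=1.373172, cosh=2.100577, sinh=1.847275; start (x,ẋ)=(-0.058634, -0.240398) → end (x,ẋ)=(-0.537179, -2.814881)

1 0.4780 -0.0586 -0.2404
2 0.8390 -0.5372 -2.8149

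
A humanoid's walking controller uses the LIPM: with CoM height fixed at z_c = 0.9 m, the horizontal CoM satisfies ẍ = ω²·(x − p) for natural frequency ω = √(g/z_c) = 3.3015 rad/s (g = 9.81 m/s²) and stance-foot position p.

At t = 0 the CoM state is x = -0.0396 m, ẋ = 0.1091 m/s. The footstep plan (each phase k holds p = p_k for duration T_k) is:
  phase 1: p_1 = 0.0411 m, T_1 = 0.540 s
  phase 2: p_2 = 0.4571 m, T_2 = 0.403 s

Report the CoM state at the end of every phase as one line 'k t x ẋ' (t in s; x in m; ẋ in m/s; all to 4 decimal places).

1 0.5400 -0.1102 -0.4362
2 0.9430 -0.9233 -4.1775

phase 1: p=0.0411, T=0.540, ωT=1.782810, cosh=3.057354, sinh=2.889189; start (x,ẋ)=(-0.039600, 0.109100) → end (x,ẋ)=(-0.110154, -0.436212)
phase 2: p=0.4571, T=0.403, ωT=1.330504, cosh=2.023648, sinh=1.759304; start (x,ẋ)=(-0.110154, -0.436212) → end (x,ẋ)=(-0.923270, -4.177542)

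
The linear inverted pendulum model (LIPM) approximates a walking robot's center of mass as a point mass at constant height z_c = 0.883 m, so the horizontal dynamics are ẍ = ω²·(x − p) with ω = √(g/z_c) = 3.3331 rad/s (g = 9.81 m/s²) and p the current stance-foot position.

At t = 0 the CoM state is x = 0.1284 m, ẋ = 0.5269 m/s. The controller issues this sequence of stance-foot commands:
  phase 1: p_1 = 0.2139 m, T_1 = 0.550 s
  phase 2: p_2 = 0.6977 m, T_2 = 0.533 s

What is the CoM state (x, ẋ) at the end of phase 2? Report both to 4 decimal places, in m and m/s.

x = 0.5652, ẋ = -0.1469

phase 1: p=0.2139, T=0.550, ωT=1.833205, cosh=3.206899, sinh=3.046999; start (x,ẋ)=(0.128400, 0.526900) → end (x,ẋ)=(0.421383, 0.821381)
phase 2: p=0.6977, T=0.533, ωT=1.776542, cosh=3.039305, sinh=2.870083; start (x,ẋ)=(0.421383, 0.821381) → end (x,ẋ)=(0.565167, -0.146896)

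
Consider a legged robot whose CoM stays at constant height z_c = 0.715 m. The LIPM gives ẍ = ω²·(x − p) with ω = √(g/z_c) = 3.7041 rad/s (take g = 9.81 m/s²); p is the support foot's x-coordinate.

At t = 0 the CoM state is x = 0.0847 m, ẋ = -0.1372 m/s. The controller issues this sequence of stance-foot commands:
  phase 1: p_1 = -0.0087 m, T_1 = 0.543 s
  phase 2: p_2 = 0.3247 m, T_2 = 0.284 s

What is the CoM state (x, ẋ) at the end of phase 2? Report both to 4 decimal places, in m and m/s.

phase 1: p=-0.0087, T=0.543, ωT=2.011326, cosh=3.803517, sinh=3.669706; start (x,ẋ)=(0.084700, -0.137200) → end (x,ẋ)=(0.210622, 0.747740)
phase 2: p=0.3247, T=0.284, ωT=1.051964, cosh=1.606261, sinh=1.257010; start (x,ẋ)=(0.210622, 0.747740) → end (x,ẋ)=(0.395212, 0.669909)

x = 0.3952, ẋ = 0.6699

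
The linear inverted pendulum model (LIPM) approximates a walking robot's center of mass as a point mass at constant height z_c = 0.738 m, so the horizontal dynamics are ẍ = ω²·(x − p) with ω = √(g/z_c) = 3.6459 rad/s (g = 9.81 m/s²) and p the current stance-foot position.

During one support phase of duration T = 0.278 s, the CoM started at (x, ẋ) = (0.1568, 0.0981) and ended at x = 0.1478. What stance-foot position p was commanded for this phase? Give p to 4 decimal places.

ωT = 3.6459·0.278 = 1.013560; cosh(ωT) = 1.559159, sinh(ωT) = 1.196234
x(T) = p + (x₀−p)·cosh(ωT) + (ẋ₀/ω)·sinh(ωT) ⇒ p·(1 − cosh) = x(T) − x₀·cosh − (ẋ₀/ω)·sinh
numerator   = 0.1478 − (0.1568)·1.559159 − (0.0981/3.6459)·1.196234 = -0.128863
denominator = 1 − 1.559159 = -0.559159
p = -0.128863 / -0.559159 = 0.2305

p = 0.2305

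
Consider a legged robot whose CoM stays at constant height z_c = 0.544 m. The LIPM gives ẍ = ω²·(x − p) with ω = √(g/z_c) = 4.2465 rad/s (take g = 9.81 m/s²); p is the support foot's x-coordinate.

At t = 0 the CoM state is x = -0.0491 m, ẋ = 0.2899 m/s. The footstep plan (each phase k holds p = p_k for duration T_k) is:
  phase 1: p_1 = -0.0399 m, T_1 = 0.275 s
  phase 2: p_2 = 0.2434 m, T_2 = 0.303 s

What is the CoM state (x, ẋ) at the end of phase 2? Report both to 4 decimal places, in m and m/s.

phase 1: p=-0.0399, T=0.275, ωT=1.167788, cosh=1.762963, sinh=1.451909; start (x,ẋ)=(-0.049100, 0.289900) → end (x,ẋ)=(0.043000, 0.454360)
phase 2: p=0.2434, T=0.303, ωT=1.286690, cosh=1.948482, sinh=1.672298; start (x,ẋ)=(0.043000, 0.454360) → end (x,ẋ)=(0.031853, -0.537814)

x = 0.0319, ẋ = -0.5378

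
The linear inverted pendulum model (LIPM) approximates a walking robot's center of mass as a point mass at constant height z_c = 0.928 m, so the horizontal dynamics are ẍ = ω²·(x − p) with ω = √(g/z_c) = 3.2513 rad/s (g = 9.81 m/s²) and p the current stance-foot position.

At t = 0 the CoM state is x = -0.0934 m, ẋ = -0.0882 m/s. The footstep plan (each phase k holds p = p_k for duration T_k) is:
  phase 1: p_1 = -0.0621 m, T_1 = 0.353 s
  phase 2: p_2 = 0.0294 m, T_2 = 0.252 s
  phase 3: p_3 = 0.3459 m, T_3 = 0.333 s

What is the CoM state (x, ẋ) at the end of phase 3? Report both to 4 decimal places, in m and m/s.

phase 1: p=-0.0621, T=0.353, ωT=1.147709, cosh=1.734164, sinh=1.416801; start (x,ẋ)=(-0.093400, -0.088200) → end (x,ẋ)=(-0.154814, -0.297135)
phase 2: p=0.0294, T=0.252, ωT=0.819328, cosh=1.354851, sinh=0.914123; start (x,ẋ)=(-0.154814, -0.297135) → end (x,ẋ)=(-0.303724, -0.950073)
phase 3: p=0.3459, T=0.333, ωT=1.082683, cosh=1.645638, sinh=1.306952; start (x,ẋ)=(-0.303724, -0.950073) → end (x,ẋ)=(-1.105054, -4.323918)

x = -1.1051, ẋ = -4.3239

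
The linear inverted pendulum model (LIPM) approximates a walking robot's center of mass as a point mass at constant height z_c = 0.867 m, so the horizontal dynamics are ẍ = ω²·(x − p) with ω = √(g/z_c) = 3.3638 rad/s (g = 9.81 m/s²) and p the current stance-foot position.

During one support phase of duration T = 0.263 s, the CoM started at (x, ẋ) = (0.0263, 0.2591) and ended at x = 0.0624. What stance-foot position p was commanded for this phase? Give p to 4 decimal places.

p = 0.1252

ωT = 3.3638·0.263 = 0.884679; cosh(ωT) = 1.417527, sinh(ωT) = 1.004681
x(T) = p + (x₀−p)·cosh(ωT) + (ẋ₀/ω)·sinh(ωT) ⇒ p·(1 − cosh) = x(T) − x₀·cosh − (ẋ₀/ω)·sinh
numerator   = 0.0624 − (0.0263)·1.417527 − (0.2591/3.3638)·1.004681 = -0.052267
denominator = 1 − 1.417527 = -0.417527
p = -0.052267 / -0.417527 = 0.1252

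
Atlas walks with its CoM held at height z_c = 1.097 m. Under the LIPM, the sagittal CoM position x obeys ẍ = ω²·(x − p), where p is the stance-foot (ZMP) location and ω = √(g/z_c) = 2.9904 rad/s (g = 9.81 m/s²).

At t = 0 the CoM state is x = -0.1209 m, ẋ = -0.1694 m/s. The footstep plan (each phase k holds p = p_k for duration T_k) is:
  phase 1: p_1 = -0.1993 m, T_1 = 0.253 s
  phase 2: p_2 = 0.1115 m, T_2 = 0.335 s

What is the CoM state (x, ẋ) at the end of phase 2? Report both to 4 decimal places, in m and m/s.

x = -0.2940, ẋ = -0.9409

phase 1: p=-0.1993, T=0.253, ωT=0.756571, cosh=1.300115, sinh=0.830842; start (x,ẋ)=(-0.120900, -0.169400) → end (x,ẋ)=(-0.144436, -0.025451)
phase 2: p=0.1115, T=0.335, ωT=1.001784, cosh=1.545180, sinh=1.177956; start (x,ẋ)=(-0.144436, -0.025451) → end (x,ẋ)=(-0.293993, -0.940877)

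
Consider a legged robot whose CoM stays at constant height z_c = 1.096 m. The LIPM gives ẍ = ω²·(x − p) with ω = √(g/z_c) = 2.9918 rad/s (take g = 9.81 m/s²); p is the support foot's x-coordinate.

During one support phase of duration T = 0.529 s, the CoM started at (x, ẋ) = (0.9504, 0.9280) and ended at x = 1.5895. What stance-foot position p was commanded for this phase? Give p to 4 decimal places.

p = 1.0051

ωT = 2.9918·0.529 = 1.582662; cosh(ωT) = 2.536663, sinh(ωT) = 2.331235
x(T) = p + (x₀−p)·cosh(ωT) + (ẋ₀/ω)·sinh(ωT) ⇒ p·(1 − cosh) = x(T) − x₀·cosh − (ẋ₀/ω)·sinh
numerator   = 1.5895 − (0.9504)·2.536663 − (0.9280/2.9918)·2.331235 = -1.544449
denominator = 1 − 2.536663 = -1.536663
p = -1.544449 / -1.536663 = 1.0051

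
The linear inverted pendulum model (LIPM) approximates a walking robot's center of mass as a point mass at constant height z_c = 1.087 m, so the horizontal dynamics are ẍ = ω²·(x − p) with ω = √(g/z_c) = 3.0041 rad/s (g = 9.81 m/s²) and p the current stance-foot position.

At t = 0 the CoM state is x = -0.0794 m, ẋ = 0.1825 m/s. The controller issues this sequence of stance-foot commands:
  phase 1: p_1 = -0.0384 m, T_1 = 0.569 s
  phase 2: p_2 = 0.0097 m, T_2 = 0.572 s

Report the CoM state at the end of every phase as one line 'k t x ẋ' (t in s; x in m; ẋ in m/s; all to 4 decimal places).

1 0.5690 0.0070 0.1916
2 1.1410 0.1739 0.5290

phase 1: p=-0.0384, T=0.569, ωT=1.709333, cosh=2.853130, sinh=2.672144; start (x,ẋ)=(-0.079400, 0.182500) → end (x,ẋ)=(0.006955, 0.191573)
phase 2: p=0.0097, T=0.572, ωT=1.718345, cosh=2.877329, sinh=2.697966; start (x,ẋ)=(0.006955, 0.191573) → end (x,ẋ)=(0.173853, 0.528973)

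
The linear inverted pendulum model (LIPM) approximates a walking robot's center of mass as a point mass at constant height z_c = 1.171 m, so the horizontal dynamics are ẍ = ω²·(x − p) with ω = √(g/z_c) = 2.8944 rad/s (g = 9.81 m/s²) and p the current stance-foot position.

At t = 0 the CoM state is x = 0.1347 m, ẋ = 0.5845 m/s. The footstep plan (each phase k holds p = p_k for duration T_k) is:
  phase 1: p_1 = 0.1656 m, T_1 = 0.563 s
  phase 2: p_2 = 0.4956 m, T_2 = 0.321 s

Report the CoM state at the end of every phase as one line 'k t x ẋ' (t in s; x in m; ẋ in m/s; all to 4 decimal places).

1 0.5630 0.5791 1.3288
2 0.8840 1.1084 2.2030

phase 1: p=0.1656, T=0.563, ωT=1.629547, cosh=2.648791, sinh=2.452773; start (x,ẋ)=(0.134700, 0.584500) → end (x,ẋ)=(0.579069, 1.328850)
phase 2: p=0.4956, T=0.321, ωT=0.929102, cosh=1.463572, sinh=1.068664; start (x,ẋ)=(0.579069, 1.328850) → end (x,ẋ)=(1.108398, 2.203050)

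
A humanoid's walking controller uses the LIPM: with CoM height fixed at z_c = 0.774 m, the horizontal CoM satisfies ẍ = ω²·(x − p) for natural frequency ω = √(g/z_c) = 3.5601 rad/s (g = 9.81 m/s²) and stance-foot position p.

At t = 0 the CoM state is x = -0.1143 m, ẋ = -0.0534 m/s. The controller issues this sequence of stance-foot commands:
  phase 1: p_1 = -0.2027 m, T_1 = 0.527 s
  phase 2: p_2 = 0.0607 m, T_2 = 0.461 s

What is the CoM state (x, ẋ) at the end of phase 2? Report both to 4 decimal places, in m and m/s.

phase 1: p=-0.2027, T=0.527, ωT=1.876173, cosh=3.340823, sinh=3.187648; start (x,ẋ)=(-0.114300, -0.053400) → end (x,ẋ)=(0.044815, 0.824794)
phase 2: p=0.0607, T=0.461, ωT=1.641206, cosh=2.677569, sinh=2.483822; start (x,ẋ)=(0.044815, 0.824794) → end (x,ẋ)=(0.593613, 2.067979)

x = 0.5936, ẋ = 2.0680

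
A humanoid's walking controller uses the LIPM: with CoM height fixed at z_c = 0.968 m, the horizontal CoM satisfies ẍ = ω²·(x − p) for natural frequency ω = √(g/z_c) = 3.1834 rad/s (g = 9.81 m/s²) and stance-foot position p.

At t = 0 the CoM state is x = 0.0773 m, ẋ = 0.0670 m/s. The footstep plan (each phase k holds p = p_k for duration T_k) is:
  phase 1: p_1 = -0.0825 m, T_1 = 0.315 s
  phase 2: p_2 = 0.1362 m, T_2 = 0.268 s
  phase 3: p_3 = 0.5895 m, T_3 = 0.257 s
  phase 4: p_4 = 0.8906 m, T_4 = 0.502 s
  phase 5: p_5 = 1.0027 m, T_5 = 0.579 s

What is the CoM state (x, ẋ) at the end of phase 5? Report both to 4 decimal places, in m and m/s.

x = 2.6667, ẋ = 5.4081

phase 1: p=-0.0825, T=0.315, ωT=1.002771, cosh=1.546343, sinh=1.179482; start (x,ẋ)=(0.077300, 0.067000) → end (x,ẋ)=(0.189430, 0.703616)
phase 2: p=0.1362, T=0.268, ωT=0.853151, cosh=1.386551, sinh=0.960480; start (x,ẋ)=(0.189430, 0.703616) → end (x,ẋ)=(0.422297, 1.138354)
phase 3: p=0.5895, T=0.257, ωT=0.818134, cosh=1.353760, sinh=0.912506; start (x,ẋ)=(0.422297, 1.138354) → end (x,ẋ)=(0.689452, 1.055357)
phase 4: p=0.8906, T=0.502, ωT=1.598067, cosh=2.572877, sinh=2.370590; start (x,ẋ)=(0.689452, 1.055357) → end (x,ẋ)=(1.158965, 1.197330)
phase 5: p=1.0027, T=0.579, ωT=1.843189, cosh=3.237480, sinh=3.079168; start (x,ẋ)=(1.158965, 1.197330) → end (x,ẋ)=(2.666730, 5.408073)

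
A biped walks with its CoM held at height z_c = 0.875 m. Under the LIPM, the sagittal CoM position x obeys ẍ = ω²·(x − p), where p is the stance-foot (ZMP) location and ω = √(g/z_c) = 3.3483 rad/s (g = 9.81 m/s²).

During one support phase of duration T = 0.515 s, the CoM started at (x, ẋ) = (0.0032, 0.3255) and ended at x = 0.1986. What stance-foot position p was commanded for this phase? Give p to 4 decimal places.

ωT = 3.3483·0.515 = 1.724375; cosh(ωT) = 2.893648, sinh(ωT) = 2.715363
x(T) = p + (x₀−p)·cosh(ωT) + (ẋ₀/ω)·sinh(ωT) ⇒ p·(1 − cosh) = x(T) − x₀·cosh − (ẋ₀/ω)·sinh
numerator   = 0.1986 − (0.0032)·2.893648 − (0.3255/3.3483)·2.715363 = -0.074630
denominator = 1 − 2.893648 = -1.893648
p = -0.074630 / -1.893648 = 0.0394

p = 0.0394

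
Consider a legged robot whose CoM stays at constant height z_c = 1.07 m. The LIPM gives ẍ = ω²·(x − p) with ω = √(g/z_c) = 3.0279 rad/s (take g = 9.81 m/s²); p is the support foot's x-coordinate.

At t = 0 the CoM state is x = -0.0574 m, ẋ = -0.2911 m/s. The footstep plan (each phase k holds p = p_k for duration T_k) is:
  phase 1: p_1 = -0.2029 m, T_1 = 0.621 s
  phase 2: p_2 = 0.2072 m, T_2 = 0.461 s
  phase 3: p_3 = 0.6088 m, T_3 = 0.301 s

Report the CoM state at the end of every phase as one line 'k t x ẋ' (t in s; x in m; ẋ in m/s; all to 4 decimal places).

phase 1: p=-0.2029, T=0.621, ωT=1.880326, cosh=3.354091, sinh=3.201550; start (x,ẋ)=(-0.057400, -0.291100) → end (x,ẋ)=(-0.022674, 0.434097)
phase 2: p=0.2072, T=0.461, ωT=1.395862, cosh=2.143037, sinh=1.895417; start (x,ẋ)=(-0.022674, 0.434097) → end (x,ẋ)=(-0.013691, -0.388993)
phase 3: p=0.6088, T=0.301, ωT=0.911398, cosh=1.444880, sinh=1.042918; start (x,ẋ)=(-0.013691, -0.388993) → end (x,ẋ)=(-0.424608, -2.527783)

1 0.6210 -0.0227 0.4341
2 1.0820 -0.0137 -0.3890
3 1.3830 -0.4246 -2.5278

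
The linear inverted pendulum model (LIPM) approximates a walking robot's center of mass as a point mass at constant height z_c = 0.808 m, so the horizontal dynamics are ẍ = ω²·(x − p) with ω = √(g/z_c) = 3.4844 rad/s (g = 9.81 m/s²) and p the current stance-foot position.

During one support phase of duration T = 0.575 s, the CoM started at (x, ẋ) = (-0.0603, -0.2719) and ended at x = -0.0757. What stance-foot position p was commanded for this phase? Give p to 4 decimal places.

ωT = 3.4844·0.575 = 2.003530; cosh(ωT) = 3.775022, sinh(ωT) = 3.640164
x(T) = p + (x₀−p)·cosh(ωT) + (ẋ₀/ω)·sinh(ωT) ⇒ p·(1 − cosh) = x(T) − x₀·cosh − (ẋ₀/ω)·sinh
numerator   = -0.0757 − (-0.0603)·3.775022 − (-0.2719/3.4844)·3.640164 = 0.435989
denominator = 1 − 3.775022 = -2.775022
p = 0.435989 / -2.775022 = -0.1571

p = -0.1571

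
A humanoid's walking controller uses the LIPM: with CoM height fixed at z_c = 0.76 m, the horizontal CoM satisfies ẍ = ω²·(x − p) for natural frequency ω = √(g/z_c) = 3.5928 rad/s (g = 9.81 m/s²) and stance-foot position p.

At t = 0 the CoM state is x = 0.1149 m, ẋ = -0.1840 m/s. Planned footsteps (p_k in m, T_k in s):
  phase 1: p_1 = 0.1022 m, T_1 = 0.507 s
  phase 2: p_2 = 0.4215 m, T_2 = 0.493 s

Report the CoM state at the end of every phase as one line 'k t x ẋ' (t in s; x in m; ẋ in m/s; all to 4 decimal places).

1 0.5070 -0.0117 -0.4462
2 1.0000 -1.2429 -5.7912

phase 1: p=0.1022, T=0.507, ωT=1.821550, cosh=3.171602, sinh=3.009827; start (x,ẋ)=(0.114900, -0.184000) → end (x,ẋ)=(-0.011665, -0.446241)
phase 2: p=0.4215, T=0.493, ωT=1.771250, cosh=3.024160, sinh=2.854039; start (x,ẋ)=(-0.011665, -0.446241) → end (x,ẋ)=(-1.242942, -5.791169)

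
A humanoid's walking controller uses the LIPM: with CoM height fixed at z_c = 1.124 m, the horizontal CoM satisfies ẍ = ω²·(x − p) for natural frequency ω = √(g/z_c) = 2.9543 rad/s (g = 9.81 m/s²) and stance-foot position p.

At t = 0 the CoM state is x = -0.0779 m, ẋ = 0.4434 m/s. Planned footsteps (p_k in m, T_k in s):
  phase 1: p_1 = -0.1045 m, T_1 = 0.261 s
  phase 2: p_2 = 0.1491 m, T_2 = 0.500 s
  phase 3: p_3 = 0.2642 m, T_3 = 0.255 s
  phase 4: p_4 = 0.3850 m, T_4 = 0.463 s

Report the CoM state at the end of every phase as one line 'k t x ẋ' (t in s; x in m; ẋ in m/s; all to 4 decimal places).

phase 1: p=-0.1045, T=0.261, ωT=0.771072, cosh=1.312300, sinh=0.849783; start (x,ẋ)=(-0.077900, 0.443400) → end (x,ẋ)=(0.057948, 0.648654)
phase 2: p=0.1491, T=0.500, ωT=1.477150, cosh=2.304365, sinh=2.076078; start (x,ẋ)=(0.057948, 0.648654) → end (x,ẋ)=(0.394881, 0.935667)
phase 3: p=0.2642, T=0.255, ωT=0.753347, cosh=1.297442, sinh=0.826654; start (x,ẋ)=(0.394881, 0.935667) → end (x,ẋ)=(0.695564, 1.533123)
phase 4: p=0.3850, T=0.463, ωT=1.367841, cosh=2.090760, sinh=1.836103; start (x,ẋ)=(0.695564, 1.533123) → end (x,ẋ)=(1.987154, 4.890016)

1 0.2610 0.0579 0.6487
2 0.7610 0.3949 0.9357
3 1.0160 0.6956 1.5331
4 1.4790 1.9872 4.8900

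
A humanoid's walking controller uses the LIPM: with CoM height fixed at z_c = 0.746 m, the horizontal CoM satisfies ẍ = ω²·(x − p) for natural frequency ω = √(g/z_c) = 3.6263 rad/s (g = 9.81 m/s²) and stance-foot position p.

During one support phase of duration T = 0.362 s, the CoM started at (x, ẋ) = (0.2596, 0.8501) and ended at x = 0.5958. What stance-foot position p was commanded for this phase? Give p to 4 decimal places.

p = 0.3280

ωT = 3.6263·0.362 = 1.312721; cosh(ωT) = 1.992679, sinh(ωT) = 1.723592
x(T) = p + (x₀−p)·cosh(ωT) + (ẋ₀/ω)·sinh(ωT) ⇒ p·(1 − cosh) = x(T) − x₀·cosh − (ẋ₀/ω)·sinh
numerator   = 0.5958 − (0.2596)·1.992679 − (0.8501/3.6263)·1.723592 = -0.325555
denominator = 1 − 1.992679 = -0.992679
p = -0.325555 / -0.992679 = 0.3280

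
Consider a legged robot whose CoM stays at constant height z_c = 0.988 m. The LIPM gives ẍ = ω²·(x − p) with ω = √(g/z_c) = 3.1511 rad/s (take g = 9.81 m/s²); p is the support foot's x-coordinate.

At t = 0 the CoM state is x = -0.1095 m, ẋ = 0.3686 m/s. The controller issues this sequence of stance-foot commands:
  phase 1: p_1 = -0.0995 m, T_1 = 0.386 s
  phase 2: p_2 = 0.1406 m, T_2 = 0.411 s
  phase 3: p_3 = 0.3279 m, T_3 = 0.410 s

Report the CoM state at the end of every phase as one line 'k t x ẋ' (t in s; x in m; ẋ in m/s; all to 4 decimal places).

1 0.3860 0.0622 0.6281
2 0.7970 0.3233 0.8155
3 1.2070 0.7544 1.5718

phase 1: p=-0.0995, T=0.386, ωT=1.216325, cosh=1.835539, sinh=1.539222; start (x,ẋ)=(-0.109500, 0.368600) → end (x,ẋ)=(0.062195, 0.628077)
phase 2: p=0.1406, T=0.411, ωT=1.295102, cosh=1.962619, sinh=1.688749; start (x,ẋ)=(0.062195, 0.628077) → end (x,ẋ)=(0.323323, 0.815452)
phase 3: p=0.3279, T=0.410, ωT=1.291951, cosh=1.957308, sinh=1.682573; start (x,ẋ)=(0.323323, 0.815452) → end (x,ẋ)=(0.754363, 1.571821)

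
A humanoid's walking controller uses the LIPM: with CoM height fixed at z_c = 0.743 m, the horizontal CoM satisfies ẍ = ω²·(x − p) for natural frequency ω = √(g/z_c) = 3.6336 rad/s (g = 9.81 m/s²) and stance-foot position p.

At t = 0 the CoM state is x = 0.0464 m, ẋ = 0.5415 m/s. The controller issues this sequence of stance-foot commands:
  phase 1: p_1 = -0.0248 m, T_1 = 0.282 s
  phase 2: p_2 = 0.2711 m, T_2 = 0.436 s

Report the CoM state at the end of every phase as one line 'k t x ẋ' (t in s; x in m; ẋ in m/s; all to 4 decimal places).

phase 1: p=-0.0248, T=0.282, ωT=1.024675, cosh=1.572552, sinh=1.213639; start (x,ẋ)=(0.046400, 0.541500) → end (x,ẋ)=(0.268029, 1.165520)
phase 2: p=0.2711, T=0.436, ωT=1.584250, cosh=2.540366, sinh=2.335265; start (x,ẋ)=(0.268029, 1.165520) → end (x,ẋ)=(1.012363, 2.934790)

1 0.2820 0.2680 1.1655
2 0.7180 1.0124 2.9348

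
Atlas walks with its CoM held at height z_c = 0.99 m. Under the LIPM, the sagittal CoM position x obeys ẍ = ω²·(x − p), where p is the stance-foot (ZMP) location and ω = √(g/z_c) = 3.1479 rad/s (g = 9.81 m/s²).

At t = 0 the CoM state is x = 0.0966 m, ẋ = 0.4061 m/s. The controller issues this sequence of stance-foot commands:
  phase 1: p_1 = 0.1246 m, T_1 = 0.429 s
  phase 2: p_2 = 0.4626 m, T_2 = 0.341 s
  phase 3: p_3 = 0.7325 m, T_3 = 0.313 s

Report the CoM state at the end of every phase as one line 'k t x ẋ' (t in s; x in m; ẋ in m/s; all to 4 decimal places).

1 0.4290 0.2992 0.6776
2 0.7700 0.4736 0.4423
3 1.0830 0.4994 -0.2644

phase 1: p=0.1246, T=0.429, ωT=1.350449, cosh=2.059141, sinh=1.800017; start (x,ẋ)=(0.096600, 0.406100) → end (x,ẋ)=(0.299158, 0.677562)
phase 2: p=0.4626, T=0.341, ωT=1.073434, cosh=1.633620, sinh=1.291788; start (x,ẋ)=(0.299158, 0.677562) → end (x,ẋ)=(0.473646, 0.442256)
phase 3: p=0.7325, T=0.313, ωT=0.985293, cosh=1.525963, sinh=1.152633; start (x,ẋ)=(0.473646, 0.442256) → end (x,ẋ)=(0.499434, -0.264355)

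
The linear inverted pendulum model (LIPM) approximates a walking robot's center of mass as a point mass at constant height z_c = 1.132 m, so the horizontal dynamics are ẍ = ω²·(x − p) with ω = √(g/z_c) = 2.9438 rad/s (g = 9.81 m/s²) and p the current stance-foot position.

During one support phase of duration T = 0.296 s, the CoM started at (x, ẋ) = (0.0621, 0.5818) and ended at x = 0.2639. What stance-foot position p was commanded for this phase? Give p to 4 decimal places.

ωT = 2.9438·0.296 = 0.871365; cosh(ωT) = 1.404275, sinh(ωT) = 0.985895
x(T) = p + (x₀−p)·cosh(ωT) + (ẋ₀/ω)·sinh(ωT) ⇒ p·(1 − cosh) = x(T) − x₀·cosh − (ẋ₀/ω)·sinh
numerator   = 0.2639 − (0.0621)·1.404275 − (0.5818/2.9438)·0.985895 = -0.018154
denominator = 1 − 1.404275 = -0.404275
p = -0.018154 / -0.404275 = 0.0449

p = 0.0449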